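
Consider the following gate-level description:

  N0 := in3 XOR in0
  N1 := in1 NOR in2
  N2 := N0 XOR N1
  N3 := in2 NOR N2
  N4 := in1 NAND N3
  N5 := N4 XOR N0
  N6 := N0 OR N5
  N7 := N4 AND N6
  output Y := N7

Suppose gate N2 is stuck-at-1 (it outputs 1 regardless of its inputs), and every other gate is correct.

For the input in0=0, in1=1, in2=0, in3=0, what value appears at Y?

Propagate with N2 forced: N0=0, N1=0, N2=1 [stuck-at-1], N3=0, N4=1, N5=1, N6=1, N7=1.
So Y = 1. (Without the fault it would be 0.)

1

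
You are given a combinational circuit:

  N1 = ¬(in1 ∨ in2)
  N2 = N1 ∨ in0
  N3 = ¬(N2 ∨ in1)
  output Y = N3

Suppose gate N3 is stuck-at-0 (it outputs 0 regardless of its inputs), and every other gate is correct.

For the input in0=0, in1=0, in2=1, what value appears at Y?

Propagate with N3 forced: N1=0, N2=0, N3=0 [stuck-at-0].
So Y = 0. (Without the fault it would be 1.)

0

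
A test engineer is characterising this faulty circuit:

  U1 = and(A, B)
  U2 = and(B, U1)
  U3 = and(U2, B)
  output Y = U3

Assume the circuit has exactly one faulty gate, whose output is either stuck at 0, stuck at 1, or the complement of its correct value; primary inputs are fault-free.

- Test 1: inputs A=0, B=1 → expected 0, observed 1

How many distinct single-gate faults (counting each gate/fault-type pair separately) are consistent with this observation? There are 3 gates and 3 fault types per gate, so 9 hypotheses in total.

6

Fault-free: U1=0, U2=0, U3=0 → 0. Observed 1.
  U1 stuck-at-0: output 0 ✗
  U1 stuck-at-1: output 1 ✓
  U1 inverted output: output 1 ✓
  U2 stuck-at-0: output 0 ✗
  U2 stuck-at-1: output 1 ✓
  U2 inverted output: output 1 ✓
  U3 stuck-at-0: output 0 ✗
  U3 stuck-at-1: output 1 ✓
  U3 inverted output: output 1 ✓
Consistent faults: {U1 stuck-at-1, U1 inverted output, U2 stuck-at-1, U2 inverted output, U3 stuck-at-1, U3 inverted output} — 6 in all.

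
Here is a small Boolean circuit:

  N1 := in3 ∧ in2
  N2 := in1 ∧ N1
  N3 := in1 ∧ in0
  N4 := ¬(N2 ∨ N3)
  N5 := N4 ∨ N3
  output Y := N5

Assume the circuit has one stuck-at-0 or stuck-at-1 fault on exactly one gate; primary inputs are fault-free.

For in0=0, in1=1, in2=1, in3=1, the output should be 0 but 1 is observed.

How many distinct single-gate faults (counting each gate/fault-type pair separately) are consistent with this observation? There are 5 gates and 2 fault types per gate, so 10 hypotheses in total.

Fault-free: N1=1, N2=1, N3=0, N4=0, N5=0 → 0. Observed 1.
  N1 stuck-at-0: output 1 ✓
  N1 stuck-at-1: output 0 ✗
  N2 stuck-at-0: output 1 ✓
  N2 stuck-at-1: output 0 ✗
  N3 stuck-at-0: output 0 ✗
  N3 stuck-at-1: output 1 ✓
  N4 stuck-at-0: output 0 ✗
  N4 stuck-at-1: output 1 ✓
  N5 stuck-at-0: output 0 ✗
  N5 stuck-at-1: output 1 ✓
Consistent faults: {N1 stuck-at-0, N2 stuck-at-0, N3 stuck-at-1, N4 stuck-at-1, N5 stuck-at-1} — 5 in all.

5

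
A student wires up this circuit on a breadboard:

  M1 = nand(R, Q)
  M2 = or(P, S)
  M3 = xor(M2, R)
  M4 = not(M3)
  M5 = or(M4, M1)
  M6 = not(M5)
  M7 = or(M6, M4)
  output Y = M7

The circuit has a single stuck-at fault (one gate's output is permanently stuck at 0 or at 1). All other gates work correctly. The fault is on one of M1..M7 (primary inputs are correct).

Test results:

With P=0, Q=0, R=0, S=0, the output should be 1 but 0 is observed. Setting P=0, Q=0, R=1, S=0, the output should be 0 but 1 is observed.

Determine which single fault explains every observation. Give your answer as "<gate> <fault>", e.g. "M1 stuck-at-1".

Fault-free values for test 1 (P=0, Q=0, R=0, S=0): M1=1, M2=0, M3=0, M4=1, M5=1, M6=0, M7=1, giving Y=1. Observed 0.
Test 1: faults giving observed 0 are {M2 stuck-at-1, M3 stuck-at-1, M4 stuck-at-0, M7 stuck-at-0}.
Test 2 (P=0, Q=0, R=1, S=0): fault-free M1=1, M2=0, M3=1, M4=0, M5=1, M6=0, M7=0 → 0; observed 1. Eliminates M3 stuck-at-1, M4 stuck-at-0, M7 stuck-at-0.
Only M2 stuck-at-1 is consistent with every test.

M2 stuck-at-1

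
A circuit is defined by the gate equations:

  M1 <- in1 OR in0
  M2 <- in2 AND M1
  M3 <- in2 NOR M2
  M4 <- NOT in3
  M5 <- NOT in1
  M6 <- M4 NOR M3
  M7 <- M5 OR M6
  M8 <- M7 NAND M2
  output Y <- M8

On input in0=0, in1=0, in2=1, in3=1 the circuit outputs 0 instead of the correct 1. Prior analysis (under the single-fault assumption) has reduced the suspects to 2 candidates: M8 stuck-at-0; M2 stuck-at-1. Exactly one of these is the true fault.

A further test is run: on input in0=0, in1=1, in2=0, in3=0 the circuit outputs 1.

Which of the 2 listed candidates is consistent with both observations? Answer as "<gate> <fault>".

M2 stuck-at-1

Evaluate each candidate on input in0=0, in1=1, in2=0, in3=0:
  M8 stuck-at-0: M1=1, M2=0, M3=1, M4=1, M5=0, M6=0, M7=0, M8=0 [stuck-at-0] → 0 — eliminated
  M2 stuck-at-1: M1=1, M2=1 [stuck-at-1], M3=0, M4=1, M5=0, M6=0, M7=0, M8=1 → 1 — matches
Only M2 stuck-at-1 reproduces the observed 1.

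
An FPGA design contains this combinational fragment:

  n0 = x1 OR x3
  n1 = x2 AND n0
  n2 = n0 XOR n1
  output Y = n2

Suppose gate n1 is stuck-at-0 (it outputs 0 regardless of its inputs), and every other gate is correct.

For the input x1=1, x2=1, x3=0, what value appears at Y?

1

Propagate with n1 forced: n0=1, n1=0 [stuck-at-0], n2=1.
So Y = 1. (Without the fault it would be 0.)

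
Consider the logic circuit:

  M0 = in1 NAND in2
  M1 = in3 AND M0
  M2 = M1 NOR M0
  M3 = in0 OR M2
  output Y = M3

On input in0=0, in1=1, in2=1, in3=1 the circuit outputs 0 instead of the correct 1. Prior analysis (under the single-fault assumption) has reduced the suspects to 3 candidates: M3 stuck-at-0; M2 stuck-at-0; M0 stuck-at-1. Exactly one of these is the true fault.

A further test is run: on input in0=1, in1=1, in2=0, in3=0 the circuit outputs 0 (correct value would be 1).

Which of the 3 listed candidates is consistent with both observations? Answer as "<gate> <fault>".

Evaluate each candidate on input in0=1, in1=1, in2=0, in3=0:
  M3 stuck-at-0: M0=1, M1=0, M2=0, M3=0 [stuck-at-0] → 0 — matches
  M2 stuck-at-0: M0=1, M1=0, M2=0 [stuck-at-0], M3=1 → 1 — eliminated
  M0 stuck-at-1: M0=1 [stuck-at-1], M1=0, M2=0, M3=1 → 1 — eliminated
Only M3 stuck-at-0 reproduces the observed 0.

M3 stuck-at-0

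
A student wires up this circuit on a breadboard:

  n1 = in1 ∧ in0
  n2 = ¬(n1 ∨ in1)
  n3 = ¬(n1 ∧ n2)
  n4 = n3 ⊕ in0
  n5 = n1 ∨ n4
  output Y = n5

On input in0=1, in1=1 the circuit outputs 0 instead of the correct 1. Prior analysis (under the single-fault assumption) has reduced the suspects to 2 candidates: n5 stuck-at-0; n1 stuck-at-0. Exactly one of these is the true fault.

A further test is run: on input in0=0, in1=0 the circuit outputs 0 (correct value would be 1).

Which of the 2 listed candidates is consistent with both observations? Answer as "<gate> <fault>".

n5 stuck-at-0

Evaluate each candidate on input in0=0, in1=0:
  n5 stuck-at-0: n1=0, n2=1, n3=1, n4=1, n5=0 [stuck-at-0] → 0 — matches
  n1 stuck-at-0: n1=0 [stuck-at-0], n2=1, n3=1, n4=1, n5=1 → 1 — eliminated
Only n5 stuck-at-0 reproduces the observed 0.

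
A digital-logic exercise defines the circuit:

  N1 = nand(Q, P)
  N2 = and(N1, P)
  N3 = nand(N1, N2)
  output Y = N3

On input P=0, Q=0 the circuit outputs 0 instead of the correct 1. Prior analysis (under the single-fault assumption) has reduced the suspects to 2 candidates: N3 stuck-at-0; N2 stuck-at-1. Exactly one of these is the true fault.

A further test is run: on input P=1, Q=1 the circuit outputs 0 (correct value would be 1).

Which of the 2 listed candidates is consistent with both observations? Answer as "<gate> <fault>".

Evaluate each candidate on input P=1, Q=1:
  N3 stuck-at-0: N1=0, N2=0, N3=0 [stuck-at-0] → 0 — matches
  N2 stuck-at-1: N1=0, N2=1 [stuck-at-1], N3=1 → 1 — eliminated
Only N3 stuck-at-0 reproduces the observed 0.

N3 stuck-at-0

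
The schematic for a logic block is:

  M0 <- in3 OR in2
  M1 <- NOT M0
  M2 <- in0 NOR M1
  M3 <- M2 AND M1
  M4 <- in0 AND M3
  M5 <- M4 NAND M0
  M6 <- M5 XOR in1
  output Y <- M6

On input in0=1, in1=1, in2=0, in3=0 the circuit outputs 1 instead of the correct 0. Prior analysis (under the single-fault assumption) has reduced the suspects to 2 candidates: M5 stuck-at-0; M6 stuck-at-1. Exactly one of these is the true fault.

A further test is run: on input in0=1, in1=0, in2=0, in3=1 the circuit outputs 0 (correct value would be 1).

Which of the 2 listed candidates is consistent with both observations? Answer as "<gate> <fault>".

Evaluate each candidate on input in0=1, in1=0, in2=0, in3=1:
  M5 stuck-at-0: M0=1, M1=0, M2=0, M3=0, M4=0, M5=0 [stuck-at-0], M6=0 → 0 — matches
  M6 stuck-at-1: M0=1, M1=0, M2=0, M3=0, M4=0, M5=1, M6=1 [stuck-at-1] → 1 — eliminated
Only M5 stuck-at-0 reproduces the observed 0.

M5 stuck-at-0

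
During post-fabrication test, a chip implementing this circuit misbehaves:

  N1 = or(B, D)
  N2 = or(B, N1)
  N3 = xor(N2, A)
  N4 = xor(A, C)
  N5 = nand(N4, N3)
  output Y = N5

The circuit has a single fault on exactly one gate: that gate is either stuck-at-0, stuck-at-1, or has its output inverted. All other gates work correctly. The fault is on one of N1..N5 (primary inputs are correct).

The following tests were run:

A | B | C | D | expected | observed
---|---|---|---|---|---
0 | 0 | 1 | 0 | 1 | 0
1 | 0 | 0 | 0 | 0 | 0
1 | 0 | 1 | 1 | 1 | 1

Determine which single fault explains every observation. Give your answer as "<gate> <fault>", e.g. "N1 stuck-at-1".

Fault-free values for test 1 (A=0, B=0, C=1, D=0): N1=0, N2=0, N3=0, N4=1, N5=1, giving Y=1. Observed 0.
Test 1: faults giving observed 0 are {N1 stuck-at-1, N1 inverted output, N2 stuck-at-1, N2 inverted output, N3 stuck-at-1, N3 inverted output, N5 stuck-at-0, N5 inverted output}.
Test 2 (A=1, B=0, C=0, D=0): fault-free N1=0, N2=0, N3=1, N4=1, N5=0 → 0; observed 0. Eliminates N1 stuck-at-1, N1 inverted output, N2 stuck-at-1, N2 inverted output, N3 inverted output, N5 inverted output.
Test 3 (A=1, B=0, C=1, D=1): fault-free N1=1, N2=1, N3=0, N4=0, N5=1 → 1; observed 1. Eliminates N5 stuck-at-0.
Only N3 stuck-at-1 is consistent with every test.

N3 stuck-at-1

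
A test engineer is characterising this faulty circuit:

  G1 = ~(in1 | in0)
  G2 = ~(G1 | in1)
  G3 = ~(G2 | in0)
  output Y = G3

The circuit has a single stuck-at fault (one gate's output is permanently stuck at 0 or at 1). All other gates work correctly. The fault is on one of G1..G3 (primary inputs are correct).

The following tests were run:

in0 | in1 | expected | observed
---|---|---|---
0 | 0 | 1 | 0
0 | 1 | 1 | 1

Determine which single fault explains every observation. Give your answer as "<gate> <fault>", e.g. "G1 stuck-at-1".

Fault-free values for test 1 (in0=0, in1=0): G1=1, G2=0, G3=1, giving Y=1. Observed 0.
Test 1: faults giving observed 0 are {G1 stuck-at-0, G2 stuck-at-1, G3 stuck-at-0}.
Test 2 (in0=0, in1=1): fault-free G1=0, G2=0, G3=1 → 1; observed 1. Eliminates G2 stuck-at-1, G3 stuck-at-0.
Only G1 stuck-at-0 is consistent with every test.

G1 stuck-at-0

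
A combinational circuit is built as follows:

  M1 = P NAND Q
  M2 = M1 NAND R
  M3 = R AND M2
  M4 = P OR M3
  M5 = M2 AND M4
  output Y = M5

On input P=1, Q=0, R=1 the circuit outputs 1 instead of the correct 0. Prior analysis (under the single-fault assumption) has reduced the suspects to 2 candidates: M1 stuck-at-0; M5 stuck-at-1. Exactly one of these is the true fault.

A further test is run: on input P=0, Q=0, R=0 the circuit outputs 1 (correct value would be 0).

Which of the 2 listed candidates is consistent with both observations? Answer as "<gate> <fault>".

M5 stuck-at-1

Evaluate each candidate on input P=0, Q=0, R=0:
  M1 stuck-at-0: M1=0 [stuck-at-0], M2=1, M3=0, M4=0, M5=0 → 0 — eliminated
  M5 stuck-at-1: M1=1, M2=1, M3=0, M4=0, M5=1 [stuck-at-1] → 1 — matches
Only M5 stuck-at-1 reproduces the observed 1.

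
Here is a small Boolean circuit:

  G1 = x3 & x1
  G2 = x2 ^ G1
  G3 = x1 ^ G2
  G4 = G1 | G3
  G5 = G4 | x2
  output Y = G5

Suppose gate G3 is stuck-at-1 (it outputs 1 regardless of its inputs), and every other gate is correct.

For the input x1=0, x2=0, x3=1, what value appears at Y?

1

Propagate with G3 forced: G1=0, G2=0, G3=1 [stuck-at-1], G4=1, G5=1.
So Y = 1. (Without the fault it would be 0.)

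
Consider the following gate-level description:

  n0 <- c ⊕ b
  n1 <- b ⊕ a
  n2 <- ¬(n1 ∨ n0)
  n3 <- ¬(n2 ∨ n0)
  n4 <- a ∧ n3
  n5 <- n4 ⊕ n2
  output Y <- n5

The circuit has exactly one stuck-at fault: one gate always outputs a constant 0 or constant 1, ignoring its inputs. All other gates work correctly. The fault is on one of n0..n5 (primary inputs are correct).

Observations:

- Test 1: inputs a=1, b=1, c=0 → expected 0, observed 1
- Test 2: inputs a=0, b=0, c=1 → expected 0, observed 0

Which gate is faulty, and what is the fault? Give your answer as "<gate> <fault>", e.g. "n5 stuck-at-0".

Fault-free values for test 1 (a=1, b=1, c=0): n0=1, n1=0, n2=0, n3=0, n4=0, n5=0, giving Y=0. Observed 1.
Test 1: faults giving observed 1 are {n0 stuck-at-0, n2 stuck-at-1, n3 stuck-at-1, n4 stuck-at-1, n5 stuck-at-1}.
Test 2 (a=0, b=0, c=1): fault-free n0=1, n1=0, n2=0, n3=0, n4=0, n5=0 → 0; observed 0. Eliminates n0 stuck-at-0, n2 stuck-at-1, n4 stuck-at-1, n5 stuck-at-1.
Only n3 stuck-at-1 is consistent with every test.

n3 stuck-at-1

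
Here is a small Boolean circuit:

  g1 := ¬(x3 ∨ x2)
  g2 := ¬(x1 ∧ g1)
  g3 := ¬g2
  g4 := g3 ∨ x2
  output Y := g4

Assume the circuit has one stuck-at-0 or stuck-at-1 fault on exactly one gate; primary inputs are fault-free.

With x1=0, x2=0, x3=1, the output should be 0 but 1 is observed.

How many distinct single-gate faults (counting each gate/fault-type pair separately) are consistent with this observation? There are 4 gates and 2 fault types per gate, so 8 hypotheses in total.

Fault-free: g1=0, g2=1, g3=0, g4=0 → 0. Observed 1.
  g1 stuck-at-0: output 0 ✗
  g1 stuck-at-1: output 0 ✗
  g2 stuck-at-0: output 1 ✓
  g2 stuck-at-1: output 0 ✗
  g3 stuck-at-0: output 0 ✗
  g3 stuck-at-1: output 1 ✓
  g4 stuck-at-0: output 0 ✗
  g4 stuck-at-1: output 1 ✓
Consistent faults: {g2 stuck-at-0, g3 stuck-at-1, g4 stuck-at-1} — 3 in all.

3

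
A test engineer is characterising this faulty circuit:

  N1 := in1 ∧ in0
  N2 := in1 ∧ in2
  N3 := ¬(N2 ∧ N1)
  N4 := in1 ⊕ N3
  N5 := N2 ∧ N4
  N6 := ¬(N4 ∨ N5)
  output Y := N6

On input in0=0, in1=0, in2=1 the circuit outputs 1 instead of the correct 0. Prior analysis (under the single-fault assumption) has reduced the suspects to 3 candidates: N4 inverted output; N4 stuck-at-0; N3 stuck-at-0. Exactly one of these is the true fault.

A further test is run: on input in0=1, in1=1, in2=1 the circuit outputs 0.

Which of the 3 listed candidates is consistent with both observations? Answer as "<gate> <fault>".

Evaluate each candidate on input in0=1, in1=1, in2=1:
  N4 inverted output: N1=1, N2=1, N3=0, N4=0 [inverted output], N5=0, N6=1 → 1 — eliminated
  N4 stuck-at-0: N1=1, N2=1, N3=0, N4=0 [stuck-at-0], N5=0, N6=1 → 1 — eliminated
  N3 stuck-at-0: N1=1, N2=1, N3=0 [stuck-at-0], N4=1, N5=1, N6=0 → 0 — matches
Only N3 stuck-at-0 reproduces the observed 0.

N3 stuck-at-0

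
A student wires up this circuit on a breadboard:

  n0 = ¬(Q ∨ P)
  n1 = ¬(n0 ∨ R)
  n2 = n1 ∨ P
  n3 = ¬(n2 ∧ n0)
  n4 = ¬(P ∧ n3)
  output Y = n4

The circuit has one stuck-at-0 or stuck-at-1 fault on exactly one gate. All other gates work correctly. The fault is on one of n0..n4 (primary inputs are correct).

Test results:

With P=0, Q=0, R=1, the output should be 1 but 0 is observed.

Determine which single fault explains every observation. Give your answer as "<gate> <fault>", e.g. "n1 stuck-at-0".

Fault-free values for test 1 (P=0, Q=0, R=1): n0=1, n1=0, n2=0, n3=1, n4=1, giving Y=1. Observed 0.
Test 1: faults giving observed 0 are {n4 stuck-at-0}.
Only n4 stuck-at-0 is consistent with every test.

n4 stuck-at-0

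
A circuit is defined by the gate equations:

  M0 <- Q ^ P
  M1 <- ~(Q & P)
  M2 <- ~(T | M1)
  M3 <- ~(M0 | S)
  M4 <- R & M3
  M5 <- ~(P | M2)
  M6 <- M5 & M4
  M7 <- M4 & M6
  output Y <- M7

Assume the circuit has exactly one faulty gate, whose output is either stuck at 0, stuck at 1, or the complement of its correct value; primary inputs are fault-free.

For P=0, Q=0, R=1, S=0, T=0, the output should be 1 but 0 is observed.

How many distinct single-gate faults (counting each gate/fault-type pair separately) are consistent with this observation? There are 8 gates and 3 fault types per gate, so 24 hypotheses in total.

Fault-free: M0=0, M1=1, M2=0, M3=1, M4=1, M5=1, M6=1, M7=1 → 1. Observed 0.
  M0: stuck-at-1, inverted output ✓; others ✗
  M1: stuck-at-0, inverted output ✓; others ✗
  M2: stuck-at-1, inverted output ✓; others ✗
  M3: stuck-at-0, inverted output ✓; others ✗
  M4: stuck-at-0, inverted output ✓; others ✗
  M5: stuck-at-0, inverted output ✓; others ✗
  M6: stuck-at-0, inverted output ✓; others ✗
  M7: stuck-at-0, inverted output ✓; others ✗
Consistent faults: {M0 stuck-at-1, M0 inverted output, M1 stuck-at-0, M1 inverted output, M2 stuck-at-1, M2 inverted output, M3 stuck-at-0, M3 inverted output, M4 stuck-at-0, M4 inverted output, M5 stuck-at-0, M5 inverted output, M6 stuck-at-0, M6 inverted output, M7 stuck-at-0, M7 inverted output} — 16 in all.

16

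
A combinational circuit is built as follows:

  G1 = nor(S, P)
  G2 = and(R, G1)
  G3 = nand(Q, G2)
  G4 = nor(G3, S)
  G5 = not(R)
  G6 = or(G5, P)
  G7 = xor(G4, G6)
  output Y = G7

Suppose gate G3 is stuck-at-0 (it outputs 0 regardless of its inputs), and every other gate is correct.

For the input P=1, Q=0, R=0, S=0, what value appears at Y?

Propagate with G3 forced: G1=0, G2=0, G3=0 [stuck-at-0], G4=1, G5=1, G6=1, G7=0.
So Y = 0. (Without the fault it would be 1.)

0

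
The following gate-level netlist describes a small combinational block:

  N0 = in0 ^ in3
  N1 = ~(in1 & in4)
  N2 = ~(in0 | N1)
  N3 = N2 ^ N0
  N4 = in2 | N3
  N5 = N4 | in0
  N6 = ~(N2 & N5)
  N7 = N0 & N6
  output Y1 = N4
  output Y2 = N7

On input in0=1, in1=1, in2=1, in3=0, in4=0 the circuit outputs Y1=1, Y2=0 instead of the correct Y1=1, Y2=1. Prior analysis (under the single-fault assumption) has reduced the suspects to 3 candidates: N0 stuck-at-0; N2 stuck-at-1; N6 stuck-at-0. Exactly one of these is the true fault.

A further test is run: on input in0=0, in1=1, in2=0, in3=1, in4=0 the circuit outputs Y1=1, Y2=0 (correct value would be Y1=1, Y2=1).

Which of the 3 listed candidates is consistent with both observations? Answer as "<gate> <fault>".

Evaluate each candidate on input in0=0, in1=1, in2=0, in3=1, in4=0:
  N0 stuck-at-0: N0=0 [stuck-at-0], N1=1, N2=0, N3=0, N4=0, N5=0, N6=1, N7=0 → Y1=0, Y2=0 — eliminated
  N2 stuck-at-1: N0=1, N1=1, N2=1 [stuck-at-1], N3=0, N4=0, N5=0, N6=1, N7=1 → Y1=0, Y2=1 — eliminated
  N6 stuck-at-0: N0=1, N1=1, N2=0, N3=1, N4=1, N5=1, N6=0 [stuck-at-0], N7=0 → Y1=1, Y2=0 — matches
Only N6 stuck-at-0 reproduces the observed Y1=1, Y2=0.

N6 stuck-at-0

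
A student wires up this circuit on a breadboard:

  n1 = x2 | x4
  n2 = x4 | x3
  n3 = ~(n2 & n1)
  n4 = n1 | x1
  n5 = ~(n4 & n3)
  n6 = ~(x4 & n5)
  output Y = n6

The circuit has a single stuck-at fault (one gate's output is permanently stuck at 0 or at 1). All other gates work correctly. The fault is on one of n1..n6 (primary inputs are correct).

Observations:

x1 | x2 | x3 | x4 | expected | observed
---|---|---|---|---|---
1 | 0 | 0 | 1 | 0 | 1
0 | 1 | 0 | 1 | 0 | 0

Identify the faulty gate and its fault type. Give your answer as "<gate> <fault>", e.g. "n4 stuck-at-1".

Fault-free values for test 1 (x1=1, x2=0, x3=0, x4=1): n1=1, n2=1, n3=0, n4=1, n5=1, n6=0, giving Y=0. Observed 1.
Test 1: faults giving observed 1 are {n1 stuck-at-0, n2 stuck-at-0, n3 stuck-at-1, n5 stuck-at-0, n6 stuck-at-1}.
Test 2 (x1=0, x2=1, x3=0, x4=1): fault-free n1=1, n2=1, n3=0, n4=1, n5=1, n6=0 → 0; observed 0. Eliminates n2 stuck-at-0, n3 stuck-at-1, n5 stuck-at-0, n6 stuck-at-1.
Only n1 stuck-at-0 is consistent with every test.

n1 stuck-at-0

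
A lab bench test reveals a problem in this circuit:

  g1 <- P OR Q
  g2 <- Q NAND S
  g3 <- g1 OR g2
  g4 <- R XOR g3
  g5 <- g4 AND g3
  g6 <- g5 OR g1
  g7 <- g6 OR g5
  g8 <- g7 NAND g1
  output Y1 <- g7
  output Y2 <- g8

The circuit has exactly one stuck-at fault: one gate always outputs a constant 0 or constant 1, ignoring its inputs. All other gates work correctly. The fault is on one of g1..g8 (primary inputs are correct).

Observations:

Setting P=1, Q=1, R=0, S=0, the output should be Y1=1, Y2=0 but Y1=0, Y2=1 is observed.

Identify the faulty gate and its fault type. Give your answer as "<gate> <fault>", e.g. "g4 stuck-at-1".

g7 stuck-at-0

Fault-free values for test 1 (P=1, Q=1, R=0, S=0): g1=1, g2=1, g3=1, g4=1, g5=1, g6=1, g7=1, g8=0, giving Y1=1, Y2=0. Observed Y1=0, Y2=1.
Test 1: faults giving observed Y1=0, Y2=1 are {g7 stuck-at-0}.
Only g7 stuck-at-0 is consistent with every test.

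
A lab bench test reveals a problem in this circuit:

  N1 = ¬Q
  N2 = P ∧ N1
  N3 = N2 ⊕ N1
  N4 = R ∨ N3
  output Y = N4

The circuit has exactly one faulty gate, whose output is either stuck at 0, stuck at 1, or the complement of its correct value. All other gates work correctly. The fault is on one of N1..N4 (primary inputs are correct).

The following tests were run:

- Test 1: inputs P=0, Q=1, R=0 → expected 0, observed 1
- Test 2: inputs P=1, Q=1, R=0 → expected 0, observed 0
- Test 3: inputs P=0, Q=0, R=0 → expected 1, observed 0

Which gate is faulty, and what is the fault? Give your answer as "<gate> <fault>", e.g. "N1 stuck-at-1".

N1 inverted output

Fault-free values for test 1 (P=0, Q=1, R=0): N1=0, N2=0, N3=0, N4=0, giving Y=0. Observed 1.
Test 1: faults giving observed 1 are {N1 stuck-at-1, N1 inverted output, N2 stuck-at-1, N2 inverted output, N3 stuck-at-1, N3 inverted output, N4 stuck-at-1, N4 inverted output}.
Test 2 (P=1, Q=1, R=0): fault-free N1=0, N2=0, N3=0, N4=0 → 0; observed 0. Eliminates N2 stuck-at-1, N2 inverted output, N3 stuck-at-1, N3 inverted output, N4 stuck-at-1, N4 inverted output.
Test 3 (P=0, Q=0, R=0): fault-free N1=1, N2=0, N3=1, N4=1 → 1; observed 0. Eliminates N1 stuck-at-1.
Only N1 inverted output is consistent with every test.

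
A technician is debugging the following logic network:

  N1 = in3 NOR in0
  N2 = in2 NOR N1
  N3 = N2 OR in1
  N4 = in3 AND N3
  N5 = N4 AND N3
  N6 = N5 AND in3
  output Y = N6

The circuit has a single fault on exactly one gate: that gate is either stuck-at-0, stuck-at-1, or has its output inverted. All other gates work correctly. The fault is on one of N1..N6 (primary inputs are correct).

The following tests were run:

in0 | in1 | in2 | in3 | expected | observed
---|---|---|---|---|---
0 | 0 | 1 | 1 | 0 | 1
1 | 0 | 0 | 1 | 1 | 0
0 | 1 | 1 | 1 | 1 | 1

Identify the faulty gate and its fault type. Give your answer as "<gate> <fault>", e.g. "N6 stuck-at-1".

N2 inverted output

Fault-free values for test 1 (in0=0, in1=0, in2=1, in3=1): N1=0, N2=0, N3=0, N4=0, N5=0, N6=0, giving Y=0. Observed 1.
Test 1: faults giving observed 1 are {N2 stuck-at-1, N2 inverted output, N3 stuck-at-1, N3 inverted output, N5 stuck-at-1, N5 inverted output, N6 stuck-at-1, N6 inverted output}.
Test 2 (in0=1, in1=0, in2=0, in3=1): fault-free N1=0, N2=1, N3=1, N4=1, N5=1, N6=1 → 1; observed 0. Eliminates N2 stuck-at-1, N3 stuck-at-1, N5 stuck-at-1, N6 stuck-at-1.
Test 3 (in0=0, in1=1, in2=1, in3=1): fault-free N1=0, N2=0, N3=1, N4=1, N5=1, N6=1 → 1; observed 1. Eliminates N3 inverted output, N5 inverted output, N6 inverted output.
Only N2 inverted output is consistent with every test.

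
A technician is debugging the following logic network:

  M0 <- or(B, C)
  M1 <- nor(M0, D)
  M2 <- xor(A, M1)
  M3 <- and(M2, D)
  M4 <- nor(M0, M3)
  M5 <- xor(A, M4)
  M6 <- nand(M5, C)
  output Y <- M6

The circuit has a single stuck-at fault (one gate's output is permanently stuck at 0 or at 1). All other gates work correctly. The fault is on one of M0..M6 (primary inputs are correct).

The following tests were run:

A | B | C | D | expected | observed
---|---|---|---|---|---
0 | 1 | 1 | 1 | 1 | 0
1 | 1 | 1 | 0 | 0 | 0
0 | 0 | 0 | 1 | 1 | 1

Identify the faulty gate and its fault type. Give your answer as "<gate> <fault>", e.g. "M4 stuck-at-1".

Fault-free values for test 1 (A=0, B=1, C=1, D=1): M0=1, M1=0, M2=0, M3=0, M4=0, M5=0, M6=1, giving Y=1. Observed 0.
Test 1: faults giving observed 0 are {M0 stuck-at-0, M4 stuck-at-1, M5 stuck-at-1, M6 stuck-at-0}.
Test 2 (A=1, B=1, C=1, D=0): fault-free M0=1, M1=0, M2=1, M3=0, M4=0, M5=1, M6=0 → 0; observed 0. Eliminates M0 stuck-at-0, M4 stuck-at-1.
Test 3 (A=0, B=0, C=0, D=1): fault-free M0=0, M1=0, M2=0, M3=0, M4=1, M5=1, M6=1 → 1; observed 1. Eliminates M6 stuck-at-0.
Only M5 stuck-at-1 is consistent with every test.

M5 stuck-at-1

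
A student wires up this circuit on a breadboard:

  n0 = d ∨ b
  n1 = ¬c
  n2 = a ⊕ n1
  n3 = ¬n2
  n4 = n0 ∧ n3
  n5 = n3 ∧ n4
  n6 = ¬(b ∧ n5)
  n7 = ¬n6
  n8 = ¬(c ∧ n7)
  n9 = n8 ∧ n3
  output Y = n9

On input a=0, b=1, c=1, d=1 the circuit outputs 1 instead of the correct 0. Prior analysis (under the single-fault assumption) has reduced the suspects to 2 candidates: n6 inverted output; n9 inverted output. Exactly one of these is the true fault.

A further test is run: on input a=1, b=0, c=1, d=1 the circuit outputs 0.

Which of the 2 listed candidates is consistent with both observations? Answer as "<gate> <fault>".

n6 inverted output

Evaluate each candidate on input a=1, b=0, c=1, d=1:
  n6 inverted output: n0=1, n1=0, n2=1, n3=0, n4=0, n5=0, n6=0 [inverted output], n7=1, n8=0, n9=0 → 0 — matches
  n9 inverted output: n0=1, n1=0, n2=1, n3=0, n4=0, n5=0, n6=1, n7=0, n8=1, n9=1 [inverted output] → 1 — eliminated
Only n6 inverted output reproduces the observed 0.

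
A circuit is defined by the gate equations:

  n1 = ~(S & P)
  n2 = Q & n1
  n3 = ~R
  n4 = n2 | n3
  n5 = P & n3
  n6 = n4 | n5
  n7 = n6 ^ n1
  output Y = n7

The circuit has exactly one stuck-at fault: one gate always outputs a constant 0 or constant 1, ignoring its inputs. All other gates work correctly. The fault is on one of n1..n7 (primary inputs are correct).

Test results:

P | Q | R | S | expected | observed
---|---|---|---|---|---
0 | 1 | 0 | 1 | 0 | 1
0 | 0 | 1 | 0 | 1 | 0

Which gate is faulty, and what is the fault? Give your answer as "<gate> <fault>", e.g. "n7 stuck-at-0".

Fault-free values for test 1 (P=0, Q=1, R=0, S=1): n1=1, n2=1, n3=1, n4=1, n5=0, n6=1, n7=0, giving Y=0. Observed 1.
Test 1: faults giving observed 1 are {n1 stuck-at-0, n4 stuck-at-0, n6 stuck-at-0, n7 stuck-at-1}.
Test 2 (P=0, Q=0, R=1, S=0): fault-free n1=1, n2=0, n3=0, n4=0, n5=0, n6=0, n7=1 → 1; observed 0. Eliminates n4 stuck-at-0, n6 stuck-at-0, n7 stuck-at-1.
Only n1 stuck-at-0 is consistent with every test.

n1 stuck-at-0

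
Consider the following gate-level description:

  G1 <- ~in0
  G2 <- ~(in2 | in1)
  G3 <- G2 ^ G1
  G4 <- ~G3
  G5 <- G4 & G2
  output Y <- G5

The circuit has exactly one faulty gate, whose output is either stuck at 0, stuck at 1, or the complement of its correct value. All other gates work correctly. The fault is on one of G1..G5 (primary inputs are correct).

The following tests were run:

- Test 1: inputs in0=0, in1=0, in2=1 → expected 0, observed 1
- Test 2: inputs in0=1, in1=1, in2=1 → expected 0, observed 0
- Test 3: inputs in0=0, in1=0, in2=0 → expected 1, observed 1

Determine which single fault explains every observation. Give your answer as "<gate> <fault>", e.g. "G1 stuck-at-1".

G2 stuck-at-1

Fault-free values for test 1 (in0=0, in1=0, in2=1): G1=1, G2=0, G3=1, G4=0, G5=0, giving Y=0. Observed 1.
Test 1: faults giving observed 1 are {G2 stuck-at-1, G2 inverted output, G5 stuck-at-1, G5 inverted output}.
Test 2 (in0=1, in1=1, in2=1): fault-free G1=0, G2=0, G3=0, G4=1, G5=0 → 0; observed 0. Eliminates G5 stuck-at-1, G5 inverted output.
Test 3 (in0=0, in1=0, in2=0): fault-free G1=1, G2=1, G3=0, G4=1, G5=1 → 1; observed 1. Eliminates G2 inverted output.
Only G2 stuck-at-1 is consistent with every test.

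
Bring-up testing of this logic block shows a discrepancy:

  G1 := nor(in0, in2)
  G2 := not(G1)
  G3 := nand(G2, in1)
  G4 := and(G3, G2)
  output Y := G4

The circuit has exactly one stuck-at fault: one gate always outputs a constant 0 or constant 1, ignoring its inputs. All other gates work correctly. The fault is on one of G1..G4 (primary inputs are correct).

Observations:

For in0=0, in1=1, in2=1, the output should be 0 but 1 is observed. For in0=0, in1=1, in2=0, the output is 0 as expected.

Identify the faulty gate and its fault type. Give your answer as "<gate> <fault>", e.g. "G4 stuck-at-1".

Fault-free values for test 1 (in0=0, in1=1, in2=1): G1=0, G2=1, G3=0, G4=0, giving Y=0. Observed 1.
Test 1: faults giving observed 1 are {G3 stuck-at-1, G4 stuck-at-1}.
Test 2 (in0=0, in1=1, in2=0): fault-free G1=1, G2=0, G3=1, G4=0 → 0; observed 0. Eliminates G4 stuck-at-1.
Only G3 stuck-at-1 is consistent with every test.

G3 stuck-at-1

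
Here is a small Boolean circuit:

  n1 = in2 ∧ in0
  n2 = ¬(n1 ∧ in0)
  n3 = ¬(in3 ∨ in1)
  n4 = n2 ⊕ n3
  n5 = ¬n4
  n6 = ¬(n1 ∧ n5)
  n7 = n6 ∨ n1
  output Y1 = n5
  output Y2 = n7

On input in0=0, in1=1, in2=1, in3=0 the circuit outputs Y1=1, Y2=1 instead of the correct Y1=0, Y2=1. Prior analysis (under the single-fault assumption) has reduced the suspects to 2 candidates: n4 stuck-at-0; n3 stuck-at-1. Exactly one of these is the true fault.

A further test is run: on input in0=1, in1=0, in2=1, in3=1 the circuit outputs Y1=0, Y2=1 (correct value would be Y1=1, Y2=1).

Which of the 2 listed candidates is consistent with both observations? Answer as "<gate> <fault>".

Evaluate each candidate on input in0=1, in1=0, in2=1, in3=1:
  n4 stuck-at-0: n1=1, n2=0, n3=0, n4=0 [stuck-at-0], n5=1, n6=0, n7=1 → Y1=1, Y2=1 — eliminated
  n3 stuck-at-1: n1=1, n2=0, n3=1 [stuck-at-1], n4=1, n5=0, n6=1, n7=1 → Y1=0, Y2=1 — matches
Only n3 stuck-at-1 reproduces the observed Y1=0, Y2=1.

n3 stuck-at-1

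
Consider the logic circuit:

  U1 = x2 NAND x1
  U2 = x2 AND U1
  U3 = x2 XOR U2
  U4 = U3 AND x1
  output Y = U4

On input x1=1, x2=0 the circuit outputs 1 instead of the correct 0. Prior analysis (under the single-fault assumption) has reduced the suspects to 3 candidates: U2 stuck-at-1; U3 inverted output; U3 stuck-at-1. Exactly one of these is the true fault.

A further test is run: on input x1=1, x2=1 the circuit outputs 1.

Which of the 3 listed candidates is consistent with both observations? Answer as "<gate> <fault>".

U3 stuck-at-1

Evaluate each candidate on input x1=1, x2=1:
  U2 stuck-at-1: U1=0, U2=1 [stuck-at-1], U3=0, U4=0 → 0 — eliminated
  U3 inverted output: U1=0, U2=0, U3=0 [inverted output], U4=0 → 0 — eliminated
  U3 stuck-at-1: U1=0, U2=0, U3=1 [stuck-at-1], U4=1 → 1 — matches
Only U3 stuck-at-1 reproduces the observed 1.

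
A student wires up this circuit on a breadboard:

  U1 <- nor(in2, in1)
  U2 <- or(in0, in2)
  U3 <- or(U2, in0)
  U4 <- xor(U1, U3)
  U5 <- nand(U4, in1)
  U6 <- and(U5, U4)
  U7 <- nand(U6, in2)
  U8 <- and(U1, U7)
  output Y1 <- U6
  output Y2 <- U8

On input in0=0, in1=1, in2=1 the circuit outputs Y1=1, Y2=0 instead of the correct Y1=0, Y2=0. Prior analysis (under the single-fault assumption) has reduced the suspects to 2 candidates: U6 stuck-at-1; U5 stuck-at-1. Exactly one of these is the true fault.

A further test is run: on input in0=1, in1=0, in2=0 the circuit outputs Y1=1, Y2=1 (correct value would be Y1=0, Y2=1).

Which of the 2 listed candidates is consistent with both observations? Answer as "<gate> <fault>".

Evaluate each candidate on input in0=1, in1=0, in2=0:
  U6 stuck-at-1: U1=1, U2=1, U3=1, U4=0, U5=1, U6=1 [stuck-at-1], U7=1, U8=1 → Y1=1, Y2=1 — matches
  U5 stuck-at-1: U1=1, U2=1, U3=1, U4=0, U5=1 [stuck-at-1], U6=0, U7=1, U8=1 → Y1=0, Y2=1 — eliminated
Only U6 stuck-at-1 reproduces the observed Y1=1, Y2=1.

U6 stuck-at-1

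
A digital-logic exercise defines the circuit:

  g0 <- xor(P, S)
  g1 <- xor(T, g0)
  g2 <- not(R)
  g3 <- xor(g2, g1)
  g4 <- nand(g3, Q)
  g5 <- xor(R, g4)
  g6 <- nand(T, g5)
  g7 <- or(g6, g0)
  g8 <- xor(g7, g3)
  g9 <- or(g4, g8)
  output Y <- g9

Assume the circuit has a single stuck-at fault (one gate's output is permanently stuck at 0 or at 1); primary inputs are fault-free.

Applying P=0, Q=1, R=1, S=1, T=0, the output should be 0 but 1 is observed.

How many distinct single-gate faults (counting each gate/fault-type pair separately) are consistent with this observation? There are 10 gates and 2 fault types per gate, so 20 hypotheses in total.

8

Fault-free: g0=1, g1=1, g2=0, g3=1, g4=0, g5=1, g6=1, g7=1, g8=0, g9=0 → 0. Observed 1.
  g0: stuck-at-0 ✓; others ✗
  g1: stuck-at-0 ✓; others ✗
  g2: stuck-at-1 ✓; others ✗
  g3: stuck-at-0 ✓; others ✗
  g4: stuck-at-1 ✓; others ✗
  g5: none of the 2 fault types match ✗
  g6: none of the 2 fault types match ✗
  g7: stuck-at-0 ✓; others ✗
  g8: stuck-at-1 ✓; others ✗
  g9: stuck-at-1 ✓; others ✗
Consistent faults: {g0 stuck-at-0, g1 stuck-at-0, g2 stuck-at-1, g3 stuck-at-0, g4 stuck-at-1, g7 stuck-at-0, g8 stuck-at-1, g9 stuck-at-1} — 8 in all.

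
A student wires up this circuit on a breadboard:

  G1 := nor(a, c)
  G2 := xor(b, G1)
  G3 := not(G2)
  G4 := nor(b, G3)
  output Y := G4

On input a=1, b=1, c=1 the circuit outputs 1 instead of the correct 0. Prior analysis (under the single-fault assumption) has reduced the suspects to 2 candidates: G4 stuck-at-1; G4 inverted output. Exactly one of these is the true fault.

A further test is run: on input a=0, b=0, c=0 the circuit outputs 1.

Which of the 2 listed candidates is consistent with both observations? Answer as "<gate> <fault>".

Evaluate each candidate on input a=0, b=0, c=0:
  G4 stuck-at-1: G1=1, G2=1, G3=0, G4=1 [stuck-at-1] → 1 — matches
  G4 inverted output: G1=1, G2=1, G3=0, G4=0 [inverted output] → 0 — eliminated
Only G4 stuck-at-1 reproduces the observed 1.

G4 stuck-at-1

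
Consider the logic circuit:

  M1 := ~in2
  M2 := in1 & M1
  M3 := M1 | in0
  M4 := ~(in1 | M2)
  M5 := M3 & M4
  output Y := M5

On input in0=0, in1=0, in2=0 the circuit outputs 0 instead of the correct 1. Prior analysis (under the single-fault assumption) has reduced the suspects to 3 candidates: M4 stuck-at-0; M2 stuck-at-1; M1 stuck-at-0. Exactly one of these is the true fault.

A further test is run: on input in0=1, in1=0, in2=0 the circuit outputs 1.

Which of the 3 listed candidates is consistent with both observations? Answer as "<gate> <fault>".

Evaluate each candidate on input in0=1, in1=0, in2=0:
  M4 stuck-at-0: M1=1, M2=0, M3=1, M4=0 [stuck-at-0], M5=0 → 0 — eliminated
  M2 stuck-at-1: M1=1, M2=1 [stuck-at-1], M3=1, M4=0, M5=0 → 0 — eliminated
  M1 stuck-at-0: M1=0 [stuck-at-0], M2=0, M3=1, M4=1, M5=1 → 1 — matches
Only M1 stuck-at-0 reproduces the observed 1.

M1 stuck-at-0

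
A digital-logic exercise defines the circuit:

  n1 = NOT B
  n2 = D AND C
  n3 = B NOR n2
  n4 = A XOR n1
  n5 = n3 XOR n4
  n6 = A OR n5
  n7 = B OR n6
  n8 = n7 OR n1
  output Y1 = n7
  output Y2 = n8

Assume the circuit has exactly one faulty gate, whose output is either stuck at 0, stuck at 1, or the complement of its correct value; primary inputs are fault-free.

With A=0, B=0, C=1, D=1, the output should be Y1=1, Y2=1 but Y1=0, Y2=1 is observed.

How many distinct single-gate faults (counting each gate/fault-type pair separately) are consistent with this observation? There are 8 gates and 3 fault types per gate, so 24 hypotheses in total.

Fault-free: n1=1, n2=1, n3=0, n4=1, n5=1, n6=1, n7=1, n8=1 → Y1=1, Y2=1. Observed Y1=0, Y2=1.
  n1: none of the 3 fault types match ✗
  n2: stuck-at-0, inverted output ✓; others ✗
  n3: stuck-at-1, inverted output ✓; others ✗
  n4: stuck-at-0, inverted output ✓; others ✗
  n5: stuck-at-0, inverted output ✓; others ✗
  n6: stuck-at-0, inverted output ✓; others ✗
  n7: stuck-at-0, inverted output ✓; others ✗
  n8: none of the 3 fault types match ✗
Consistent faults: {n2 stuck-at-0, n2 inverted output, n3 stuck-at-1, n3 inverted output, n4 stuck-at-0, n4 inverted output, n5 stuck-at-0, n5 inverted output, n6 stuck-at-0, n6 inverted output, n7 stuck-at-0, n7 inverted output} — 12 in all.

12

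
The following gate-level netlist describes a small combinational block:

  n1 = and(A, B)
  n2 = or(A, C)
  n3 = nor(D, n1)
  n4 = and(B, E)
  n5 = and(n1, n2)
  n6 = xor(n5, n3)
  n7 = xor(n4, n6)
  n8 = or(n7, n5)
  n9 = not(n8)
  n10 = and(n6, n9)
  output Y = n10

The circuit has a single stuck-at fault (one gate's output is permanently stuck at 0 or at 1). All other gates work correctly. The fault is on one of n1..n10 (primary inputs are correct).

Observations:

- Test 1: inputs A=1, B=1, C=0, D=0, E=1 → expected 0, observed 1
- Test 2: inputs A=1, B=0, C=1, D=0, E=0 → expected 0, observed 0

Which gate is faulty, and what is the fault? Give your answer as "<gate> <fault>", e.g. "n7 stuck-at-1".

n1 stuck-at-0

Fault-free values for test 1 (A=1, B=1, C=0, D=0, E=1): n1=1, n2=1, n3=0, n4=1, n5=1, n6=1, n7=0, n8=1, n9=0, n10=0, giving Y=0. Observed 1.
Test 1: faults giving observed 1 are {n1 stuck-at-0, n8 stuck-at-0, n9 stuck-at-1, n10 stuck-at-1}.
Test 2 (A=1, B=0, C=1, D=0, E=0): fault-free n1=0, n2=1, n3=1, n4=0, n5=0, n6=1, n7=1, n8=1, n9=0, n10=0 → 0; observed 0. Eliminates n8 stuck-at-0, n9 stuck-at-1, n10 stuck-at-1.
Only n1 stuck-at-0 is consistent with every test.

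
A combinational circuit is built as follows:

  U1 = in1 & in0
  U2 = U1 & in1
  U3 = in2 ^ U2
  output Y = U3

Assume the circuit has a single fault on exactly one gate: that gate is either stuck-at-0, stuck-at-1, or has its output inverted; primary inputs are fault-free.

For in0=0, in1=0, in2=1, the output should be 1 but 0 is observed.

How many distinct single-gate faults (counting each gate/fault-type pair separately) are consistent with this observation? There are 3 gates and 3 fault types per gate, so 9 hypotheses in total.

4

Fault-free: U1=0, U2=0, U3=1 → 1. Observed 0.
  U1 stuck-at-0: output 1 ✗
  U1 stuck-at-1: output 1 ✗
  U1 inverted output: output 1 ✗
  U2 stuck-at-0: output 1 ✗
  U2 stuck-at-1: output 0 ✓
  U2 inverted output: output 0 ✓
  U3 stuck-at-0: output 0 ✓
  U3 stuck-at-1: output 1 ✗
  U3 inverted output: output 0 ✓
Consistent faults: {U2 stuck-at-1, U2 inverted output, U3 stuck-at-0, U3 inverted output} — 4 in all.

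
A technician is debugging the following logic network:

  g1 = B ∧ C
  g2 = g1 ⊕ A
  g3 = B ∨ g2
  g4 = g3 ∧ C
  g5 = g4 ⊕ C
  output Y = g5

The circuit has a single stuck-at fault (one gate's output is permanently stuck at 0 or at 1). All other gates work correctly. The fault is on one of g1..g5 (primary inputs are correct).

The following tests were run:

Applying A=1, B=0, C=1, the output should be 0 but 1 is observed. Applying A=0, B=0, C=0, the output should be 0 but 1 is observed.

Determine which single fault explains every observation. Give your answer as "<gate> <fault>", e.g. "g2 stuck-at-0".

g5 stuck-at-1

Fault-free values for test 1 (A=1, B=0, C=1): g1=0, g2=1, g3=1, g4=1, g5=0, giving Y=0. Observed 1.
Test 1: faults giving observed 1 are {g1 stuck-at-1, g2 stuck-at-0, g3 stuck-at-0, g4 stuck-at-0, g5 stuck-at-1}.
Test 2 (A=0, B=0, C=0): fault-free g1=0, g2=0, g3=0, g4=0, g5=0 → 0; observed 1. Eliminates g1 stuck-at-1, g2 stuck-at-0, g3 stuck-at-0, g4 stuck-at-0.
Only g5 stuck-at-1 is consistent with every test.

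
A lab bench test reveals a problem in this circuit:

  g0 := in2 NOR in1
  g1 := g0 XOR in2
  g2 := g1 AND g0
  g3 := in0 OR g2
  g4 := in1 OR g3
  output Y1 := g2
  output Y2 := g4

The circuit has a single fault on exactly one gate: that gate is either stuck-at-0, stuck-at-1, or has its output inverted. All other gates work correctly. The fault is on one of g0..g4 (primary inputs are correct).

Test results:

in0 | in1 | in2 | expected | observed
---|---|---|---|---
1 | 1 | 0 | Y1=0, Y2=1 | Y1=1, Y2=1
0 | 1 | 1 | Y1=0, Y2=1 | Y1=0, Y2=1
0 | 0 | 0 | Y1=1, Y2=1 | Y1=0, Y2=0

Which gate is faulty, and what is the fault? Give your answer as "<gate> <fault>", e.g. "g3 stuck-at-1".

g0 inverted output

Fault-free values for test 1 (in0=1, in1=1, in2=0): g0=0, g1=0, g2=0, g3=1, g4=1, giving Y1=0, Y2=1. Observed Y1=1, Y2=1.
Test 1: faults giving observed Y1=1, Y2=1 are {g0 stuck-at-1, g0 inverted output, g2 stuck-at-1, g2 inverted output}.
Test 2 (in0=0, in1=1, in2=1): fault-free g0=0, g1=1, g2=0, g3=0, g4=1 → Y1=0, Y2=1; observed Y1=0, Y2=1. Eliminates g2 stuck-at-1, g2 inverted output.
Test 3 (in0=0, in1=0, in2=0): fault-free g0=1, g1=1, g2=1, g3=1, g4=1 → Y1=1, Y2=1; observed Y1=0, Y2=0. Eliminates g0 stuck-at-1.
Only g0 inverted output is consistent with every test.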